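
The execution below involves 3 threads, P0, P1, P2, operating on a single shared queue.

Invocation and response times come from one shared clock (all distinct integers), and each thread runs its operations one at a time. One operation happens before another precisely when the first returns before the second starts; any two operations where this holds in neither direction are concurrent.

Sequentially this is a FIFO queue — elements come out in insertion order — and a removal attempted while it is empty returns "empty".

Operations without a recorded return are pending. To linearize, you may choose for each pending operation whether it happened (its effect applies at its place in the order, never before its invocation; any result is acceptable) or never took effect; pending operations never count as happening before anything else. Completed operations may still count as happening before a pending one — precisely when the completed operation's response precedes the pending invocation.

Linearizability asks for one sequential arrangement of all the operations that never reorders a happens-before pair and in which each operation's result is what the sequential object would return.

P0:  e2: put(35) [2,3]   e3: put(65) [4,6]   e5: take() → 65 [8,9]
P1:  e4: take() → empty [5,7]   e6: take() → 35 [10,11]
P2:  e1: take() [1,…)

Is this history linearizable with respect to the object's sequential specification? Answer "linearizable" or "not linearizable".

not linearizable

events 1..10 are fine; event 11 — the response of e6 at time 11 — makes the prefix non-linearizable
real-time-consistent orders of the 5 completed operations: 2 — all fail the queue replay
every completion of the 1 pending operation (e1) was checked; none linearizes
one such order, e2, e3, e4, e5, e6 (pending dropped), breaks at step 3 where e4 take() → empty is illegal
one such order, e2, e4, e3, e5, e6 (pending dropped), breaks at step 2 where e4 take() → empty is illegal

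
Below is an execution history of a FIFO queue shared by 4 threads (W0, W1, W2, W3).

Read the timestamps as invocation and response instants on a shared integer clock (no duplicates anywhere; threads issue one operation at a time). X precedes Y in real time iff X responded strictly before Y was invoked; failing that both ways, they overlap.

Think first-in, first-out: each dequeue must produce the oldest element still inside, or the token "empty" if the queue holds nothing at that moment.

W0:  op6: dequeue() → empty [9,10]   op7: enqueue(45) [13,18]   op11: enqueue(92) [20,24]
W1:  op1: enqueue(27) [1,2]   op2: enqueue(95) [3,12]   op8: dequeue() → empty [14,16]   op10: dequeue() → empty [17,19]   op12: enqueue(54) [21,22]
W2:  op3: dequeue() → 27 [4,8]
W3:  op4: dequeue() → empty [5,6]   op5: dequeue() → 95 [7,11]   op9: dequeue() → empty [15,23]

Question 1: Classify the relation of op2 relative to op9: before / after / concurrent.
Answer: before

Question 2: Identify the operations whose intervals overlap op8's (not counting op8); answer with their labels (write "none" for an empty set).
Answer: op7, op9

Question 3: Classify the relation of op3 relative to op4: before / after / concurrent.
Answer: concurrent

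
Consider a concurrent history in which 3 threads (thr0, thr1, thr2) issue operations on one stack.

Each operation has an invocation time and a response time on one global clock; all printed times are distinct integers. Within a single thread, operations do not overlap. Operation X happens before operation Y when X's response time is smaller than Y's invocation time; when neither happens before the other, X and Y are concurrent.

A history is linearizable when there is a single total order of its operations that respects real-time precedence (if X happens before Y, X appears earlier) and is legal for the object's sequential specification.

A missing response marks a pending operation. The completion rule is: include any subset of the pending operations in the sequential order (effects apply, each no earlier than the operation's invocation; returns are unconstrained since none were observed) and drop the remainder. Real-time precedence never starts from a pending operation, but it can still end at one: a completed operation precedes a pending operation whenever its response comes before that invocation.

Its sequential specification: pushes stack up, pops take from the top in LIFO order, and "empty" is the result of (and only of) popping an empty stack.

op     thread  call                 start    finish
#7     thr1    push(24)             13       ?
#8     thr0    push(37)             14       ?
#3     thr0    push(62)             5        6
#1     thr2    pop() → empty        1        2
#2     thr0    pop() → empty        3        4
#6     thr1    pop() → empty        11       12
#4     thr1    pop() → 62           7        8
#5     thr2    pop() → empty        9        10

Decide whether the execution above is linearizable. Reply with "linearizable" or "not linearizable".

linearizable

witness order: #1, #2, #3, #4, #5, #6
1. #1 pop() → empty, leaving stack <>
2. #2 pop() → empty, leaving stack <>
3. #3 push(62), leaving stack <62>
4. #4 pop() → 62, leaving stack <>
5. #5 pop() → empty, leaving stack <>
6. #6 pop() → empty, leaving stack <>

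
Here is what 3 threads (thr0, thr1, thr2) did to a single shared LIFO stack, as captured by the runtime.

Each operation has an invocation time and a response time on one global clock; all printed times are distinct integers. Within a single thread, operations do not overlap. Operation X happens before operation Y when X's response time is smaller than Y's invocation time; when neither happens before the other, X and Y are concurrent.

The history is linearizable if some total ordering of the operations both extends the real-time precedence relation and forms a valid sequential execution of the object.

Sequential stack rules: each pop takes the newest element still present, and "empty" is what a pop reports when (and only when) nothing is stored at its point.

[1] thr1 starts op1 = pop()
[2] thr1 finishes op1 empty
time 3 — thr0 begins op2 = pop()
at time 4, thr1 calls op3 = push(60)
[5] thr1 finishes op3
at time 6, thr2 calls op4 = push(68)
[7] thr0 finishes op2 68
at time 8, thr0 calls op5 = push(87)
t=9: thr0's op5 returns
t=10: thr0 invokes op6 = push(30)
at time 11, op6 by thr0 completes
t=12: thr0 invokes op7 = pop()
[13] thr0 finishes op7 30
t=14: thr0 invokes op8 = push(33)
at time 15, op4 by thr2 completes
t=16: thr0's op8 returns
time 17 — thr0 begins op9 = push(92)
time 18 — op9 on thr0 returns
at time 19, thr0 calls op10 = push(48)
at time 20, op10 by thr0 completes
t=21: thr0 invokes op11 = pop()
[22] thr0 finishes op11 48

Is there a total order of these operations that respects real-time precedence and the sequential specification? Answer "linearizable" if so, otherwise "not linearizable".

linearizable

witness order: op1, op3, op4, op2, op5, op6, op7, op8, op9, op10, op11
1. op1 pop() → empty, leaving stack <>
2. op3 push(60), leaving stack <60>
3. op4 push(68), leaving stack <60,68>
4. op2 pop() → 68, leaving stack <60>
5. op5 push(87), leaving stack <60,87>
6. op6 push(30), leaving stack <60,87,30>
7. op7 pop() → 30, leaving stack <60,87>
8. op8 push(33), leaving stack <60,87,33>
9. op9 push(92), leaving stack <60,87,33,92>
10. op10 push(48), leaving stack <60,87,33,92,48>
11. op11 pop() → 48, leaving stack <60,87,33,92>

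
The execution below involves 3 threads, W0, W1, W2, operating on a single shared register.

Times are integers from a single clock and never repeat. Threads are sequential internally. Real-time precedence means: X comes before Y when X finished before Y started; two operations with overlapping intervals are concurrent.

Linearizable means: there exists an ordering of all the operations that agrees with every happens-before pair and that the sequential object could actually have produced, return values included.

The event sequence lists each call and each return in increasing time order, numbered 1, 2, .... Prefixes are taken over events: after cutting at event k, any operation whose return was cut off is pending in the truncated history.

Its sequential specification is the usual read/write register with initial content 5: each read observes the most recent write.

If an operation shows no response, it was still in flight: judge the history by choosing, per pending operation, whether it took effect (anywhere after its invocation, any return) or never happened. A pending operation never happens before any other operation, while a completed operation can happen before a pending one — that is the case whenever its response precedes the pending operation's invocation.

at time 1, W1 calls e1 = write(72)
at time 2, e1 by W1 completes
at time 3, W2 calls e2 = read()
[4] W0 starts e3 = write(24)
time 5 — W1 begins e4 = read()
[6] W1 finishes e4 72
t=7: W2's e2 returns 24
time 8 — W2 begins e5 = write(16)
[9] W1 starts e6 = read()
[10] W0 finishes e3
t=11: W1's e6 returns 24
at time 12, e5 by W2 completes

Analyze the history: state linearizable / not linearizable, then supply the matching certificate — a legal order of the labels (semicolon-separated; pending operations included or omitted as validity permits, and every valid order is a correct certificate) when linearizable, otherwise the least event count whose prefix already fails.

linearizable — witness: e1; e4; e3; e2; e6; e5

1. e1 write(72), leaving value 72
2. e4 read() → 72, leaving value 72
3. e3 write(24), leaving value 24
4. e2 read() → 24, leaving value 24
5. e6 read() → 24, leaving value 24
6. e5 write(16), leaving value 16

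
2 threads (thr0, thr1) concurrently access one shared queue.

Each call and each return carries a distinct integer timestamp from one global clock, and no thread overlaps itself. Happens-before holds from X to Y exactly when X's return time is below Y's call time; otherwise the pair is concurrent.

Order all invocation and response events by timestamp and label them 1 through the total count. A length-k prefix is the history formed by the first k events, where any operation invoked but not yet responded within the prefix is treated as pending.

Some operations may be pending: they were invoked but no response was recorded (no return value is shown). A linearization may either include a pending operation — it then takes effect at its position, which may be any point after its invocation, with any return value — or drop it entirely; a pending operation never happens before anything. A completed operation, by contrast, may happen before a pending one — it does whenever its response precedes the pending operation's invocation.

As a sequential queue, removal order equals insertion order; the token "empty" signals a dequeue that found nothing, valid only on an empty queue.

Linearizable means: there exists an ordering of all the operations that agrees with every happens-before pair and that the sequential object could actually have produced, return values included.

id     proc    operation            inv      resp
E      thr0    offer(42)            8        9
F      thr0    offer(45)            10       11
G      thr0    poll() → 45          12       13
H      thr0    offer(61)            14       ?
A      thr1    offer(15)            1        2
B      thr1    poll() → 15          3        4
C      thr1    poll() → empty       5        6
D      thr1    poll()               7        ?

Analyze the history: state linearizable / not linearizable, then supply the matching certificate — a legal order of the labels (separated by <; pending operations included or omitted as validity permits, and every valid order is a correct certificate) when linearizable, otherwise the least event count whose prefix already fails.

linearizable — witness: A < B < C < E < D < F < G

after step 1 (A offer(15)): queue <15>
after step 2 (B poll() → 15): queue <>
after step 3 (C poll() → empty): queue <>
after step 4 (E offer(42)): queue <42>
after step 5 (D poll() (pending, included)): queue <>
after step 6 (F offer(45)): queue <45>
after step 7 (G poll() → 45): queue <>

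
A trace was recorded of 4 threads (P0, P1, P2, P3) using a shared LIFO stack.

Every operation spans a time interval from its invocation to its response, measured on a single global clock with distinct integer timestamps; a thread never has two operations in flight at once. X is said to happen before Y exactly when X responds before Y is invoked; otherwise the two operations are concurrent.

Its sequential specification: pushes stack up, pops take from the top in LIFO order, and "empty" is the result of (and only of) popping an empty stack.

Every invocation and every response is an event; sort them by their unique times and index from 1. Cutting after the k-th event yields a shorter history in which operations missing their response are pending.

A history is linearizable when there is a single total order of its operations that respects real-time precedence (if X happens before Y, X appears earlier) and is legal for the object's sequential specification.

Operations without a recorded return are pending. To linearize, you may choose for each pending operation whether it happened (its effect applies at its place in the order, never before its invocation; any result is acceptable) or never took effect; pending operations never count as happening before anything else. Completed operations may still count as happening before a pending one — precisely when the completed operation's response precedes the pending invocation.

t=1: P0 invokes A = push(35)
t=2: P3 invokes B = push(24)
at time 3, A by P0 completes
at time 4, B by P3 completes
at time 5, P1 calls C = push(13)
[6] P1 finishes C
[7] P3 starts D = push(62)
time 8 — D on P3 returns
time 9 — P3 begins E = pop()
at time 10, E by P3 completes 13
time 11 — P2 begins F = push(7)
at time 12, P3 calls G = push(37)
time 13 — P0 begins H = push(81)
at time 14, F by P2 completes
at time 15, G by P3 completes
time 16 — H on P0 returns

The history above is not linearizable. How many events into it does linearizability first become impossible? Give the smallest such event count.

10

events 1..9 are still linearizable — one witness is A, B, C, D:
1. A push(35), leaving stack <35>
2. B push(24), leaving stack <35,24>
3. C push(13), leaving stack <35,24,13>
4. D push(62), leaving stack <35,24,13,62>
include event 10 — E responding at 10 — and every candidate order breaks
one such order, A, B, C, D, E, breaks at step 5 where E pop() → 13 is illegal
one such order, B, A, C, D, E, breaks at step 5 where E pop() → 13 is illegal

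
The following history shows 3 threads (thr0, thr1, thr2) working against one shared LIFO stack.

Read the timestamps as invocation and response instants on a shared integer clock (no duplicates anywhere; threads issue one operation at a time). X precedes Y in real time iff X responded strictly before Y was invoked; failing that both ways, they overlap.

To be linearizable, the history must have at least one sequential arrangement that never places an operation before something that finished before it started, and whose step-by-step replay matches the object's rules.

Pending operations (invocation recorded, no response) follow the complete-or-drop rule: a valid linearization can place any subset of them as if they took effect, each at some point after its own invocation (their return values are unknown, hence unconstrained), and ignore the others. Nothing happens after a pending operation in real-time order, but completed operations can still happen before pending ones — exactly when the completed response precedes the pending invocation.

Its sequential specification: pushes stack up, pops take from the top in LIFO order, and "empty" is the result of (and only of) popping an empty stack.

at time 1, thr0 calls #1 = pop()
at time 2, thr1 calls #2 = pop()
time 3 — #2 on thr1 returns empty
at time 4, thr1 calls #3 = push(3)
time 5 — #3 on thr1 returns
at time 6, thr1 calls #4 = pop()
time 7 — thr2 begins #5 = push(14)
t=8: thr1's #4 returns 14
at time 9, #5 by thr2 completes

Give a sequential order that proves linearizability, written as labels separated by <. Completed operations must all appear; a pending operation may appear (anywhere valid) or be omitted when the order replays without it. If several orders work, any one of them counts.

step 1: #1 pop() (pending, included) — stack <>
step 2: #2 pop() → empty — stack <>
step 3: #3 push(3) — stack <3>
step 4: #5 push(14) — stack <3,14>
step 5: #4 pop() → 14 — stack <3>

#1 < #2 < #3 < #5 < #4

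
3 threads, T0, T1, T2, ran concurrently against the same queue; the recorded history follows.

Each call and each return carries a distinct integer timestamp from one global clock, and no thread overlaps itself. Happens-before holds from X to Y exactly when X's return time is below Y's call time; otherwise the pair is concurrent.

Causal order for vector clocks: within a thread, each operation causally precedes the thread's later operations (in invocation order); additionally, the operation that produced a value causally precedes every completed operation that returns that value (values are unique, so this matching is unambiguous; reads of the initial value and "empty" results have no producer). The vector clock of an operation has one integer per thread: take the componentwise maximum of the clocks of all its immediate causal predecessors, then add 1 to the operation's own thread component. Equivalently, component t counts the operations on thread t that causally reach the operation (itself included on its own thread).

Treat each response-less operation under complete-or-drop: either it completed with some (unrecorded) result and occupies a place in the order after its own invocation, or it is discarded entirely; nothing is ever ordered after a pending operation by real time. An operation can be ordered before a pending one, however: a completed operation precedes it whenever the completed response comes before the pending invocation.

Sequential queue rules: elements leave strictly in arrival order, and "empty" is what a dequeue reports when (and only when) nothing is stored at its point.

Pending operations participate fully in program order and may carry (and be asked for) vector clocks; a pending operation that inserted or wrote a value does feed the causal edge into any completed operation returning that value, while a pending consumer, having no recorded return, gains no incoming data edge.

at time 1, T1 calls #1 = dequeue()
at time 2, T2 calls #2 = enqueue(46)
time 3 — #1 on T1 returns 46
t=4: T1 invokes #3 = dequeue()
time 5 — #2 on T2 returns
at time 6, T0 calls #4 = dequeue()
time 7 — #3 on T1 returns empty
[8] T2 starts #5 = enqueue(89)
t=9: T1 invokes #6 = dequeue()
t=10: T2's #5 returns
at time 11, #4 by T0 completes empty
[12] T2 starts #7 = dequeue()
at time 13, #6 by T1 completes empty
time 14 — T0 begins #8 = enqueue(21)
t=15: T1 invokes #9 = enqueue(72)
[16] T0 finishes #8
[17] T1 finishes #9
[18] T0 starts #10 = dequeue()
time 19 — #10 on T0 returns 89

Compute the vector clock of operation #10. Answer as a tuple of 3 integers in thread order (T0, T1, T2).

(3, 0, 2)

root op #2, invoked 2: fresh clock plus T2's own tick → (0, 0, 1)
root op #4, invoked 6: fresh clock plus T0's own tick → (1, 0, 0)
#5, invoked 8, takes VC(#2)=(0, 0, 1) under max, adds 1 for T2 → (0, 0, 2)
#1, invoked 1, takes VC(#2)=(0, 0, 1) under max, adds 1 for T1 → (0, 1, 1)
#8, invoked 14, takes VC(#4)=(1, 0, 0) under max, adds 1 for T0 → (2, 0, 0)
#7, invoked 12, takes VC(#5)=(0, 0, 2) under max, adds 1 for T2 → (0, 0, 3)
#3, invoked 4, takes VC(#1)=(0, 1, 1) under max, adds 1 for T1 → (0, 2, 1)
#6, invoked 9, takes VC(#3)=(0, 2, 1) under max, adds 1 for T1 → (0, 3, 1)
#9, invoked 15, takes VC(#6)=(0, 3, 1) under max, adds 1 for T1 → (0, 4, 1)
#10, invoked 18, takes VC(#5)=(0, 0, 2), VC(#8)=(2, 0, 0) under max, adds 1 for T0 → (3, 0, 2)
target: VC(#10) = (3, 0, 2)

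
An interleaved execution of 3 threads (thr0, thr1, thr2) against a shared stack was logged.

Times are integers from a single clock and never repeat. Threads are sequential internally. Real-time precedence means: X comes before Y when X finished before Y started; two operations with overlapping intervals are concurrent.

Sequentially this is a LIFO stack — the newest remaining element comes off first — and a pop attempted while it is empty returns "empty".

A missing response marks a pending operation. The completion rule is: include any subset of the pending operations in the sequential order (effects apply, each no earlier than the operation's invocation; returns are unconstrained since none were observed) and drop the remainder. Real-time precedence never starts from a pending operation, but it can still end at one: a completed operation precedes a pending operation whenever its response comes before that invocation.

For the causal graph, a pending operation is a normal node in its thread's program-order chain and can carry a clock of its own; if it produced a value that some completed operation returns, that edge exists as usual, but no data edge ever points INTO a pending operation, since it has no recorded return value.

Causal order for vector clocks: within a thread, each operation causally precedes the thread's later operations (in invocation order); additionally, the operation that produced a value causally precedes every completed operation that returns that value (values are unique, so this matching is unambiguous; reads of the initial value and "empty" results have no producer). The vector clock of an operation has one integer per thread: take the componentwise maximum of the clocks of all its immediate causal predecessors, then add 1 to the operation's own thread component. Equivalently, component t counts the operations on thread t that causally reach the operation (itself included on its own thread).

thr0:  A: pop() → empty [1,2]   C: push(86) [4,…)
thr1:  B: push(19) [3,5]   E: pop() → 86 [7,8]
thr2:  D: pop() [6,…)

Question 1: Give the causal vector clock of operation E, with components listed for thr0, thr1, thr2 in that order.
Answer: (2, 2, 0)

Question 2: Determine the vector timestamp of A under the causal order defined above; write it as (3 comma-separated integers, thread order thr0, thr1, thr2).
Answer: (1, 0, 0)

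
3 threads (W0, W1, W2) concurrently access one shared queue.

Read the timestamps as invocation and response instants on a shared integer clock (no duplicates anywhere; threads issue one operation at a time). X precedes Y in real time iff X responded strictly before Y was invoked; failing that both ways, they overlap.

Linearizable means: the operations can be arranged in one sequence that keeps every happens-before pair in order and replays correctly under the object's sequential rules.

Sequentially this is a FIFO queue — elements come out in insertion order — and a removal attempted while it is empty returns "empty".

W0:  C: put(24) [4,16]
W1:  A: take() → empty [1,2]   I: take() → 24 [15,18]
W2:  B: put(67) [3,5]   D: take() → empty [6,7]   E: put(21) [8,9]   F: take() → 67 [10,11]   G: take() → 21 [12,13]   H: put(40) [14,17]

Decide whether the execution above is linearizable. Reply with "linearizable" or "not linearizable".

events 1..6 are fine; event 7 — the response of D at time 7 — makes the prefix non-linearizable
exactly one order of the 3 completed ops respects real time; the queue replay fails
completion choices over the 1 pending operation (C) were checked; none helps
for example A, B, D (pending dropped) fails at step 3: D take() → empty is not legal there

not linearizable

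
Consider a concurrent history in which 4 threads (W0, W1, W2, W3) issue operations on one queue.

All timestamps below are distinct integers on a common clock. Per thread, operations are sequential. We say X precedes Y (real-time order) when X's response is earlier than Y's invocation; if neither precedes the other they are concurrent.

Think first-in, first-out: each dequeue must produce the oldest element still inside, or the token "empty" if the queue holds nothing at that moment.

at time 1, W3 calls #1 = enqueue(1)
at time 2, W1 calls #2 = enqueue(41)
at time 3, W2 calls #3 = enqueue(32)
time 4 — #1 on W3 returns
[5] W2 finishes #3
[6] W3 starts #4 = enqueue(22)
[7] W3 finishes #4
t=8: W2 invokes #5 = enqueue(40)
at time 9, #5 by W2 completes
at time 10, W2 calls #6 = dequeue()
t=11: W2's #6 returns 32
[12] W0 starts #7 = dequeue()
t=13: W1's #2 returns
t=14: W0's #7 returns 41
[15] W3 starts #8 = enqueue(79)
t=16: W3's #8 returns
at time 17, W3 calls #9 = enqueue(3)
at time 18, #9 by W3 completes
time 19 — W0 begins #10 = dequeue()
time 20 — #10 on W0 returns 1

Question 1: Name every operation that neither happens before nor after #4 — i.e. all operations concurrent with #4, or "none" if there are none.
#4 spans [6,7]: anything still running between times 6 and 7 counts as concurrent
#1 [1,4]: before
#2 [2,13]: concurrent
#3 [3,5]: before
#5 [8,9]: after
#6 [10,11]: after
#7 [12,14]: after
#8 [15,16]: after
#9 [17,18]: after
#10 [19,20]: after

#2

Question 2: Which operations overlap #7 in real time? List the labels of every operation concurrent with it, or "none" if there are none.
#7 runs from 12 to 14; window-overlapping ops are concurrent
#1 [1,4]: before
#2 [2,13]: concurrent
#3 [3,5]: before
#4 [6,7]: before
#5 [8,9]: before
#6 [10,11]: before
#8 [15,16]: after
#9 [17,18]: after
#10 [19,20]: after

#2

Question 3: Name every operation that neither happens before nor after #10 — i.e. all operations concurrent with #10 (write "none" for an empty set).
#10 spans [19,20]; an op avoiding the whole window 19..20 is ordered, any other is concurrent
#1 [1,4]: before
#2 [2,13]: before
#3 [3,5]: before
#4 [6,7]: before
#5 [8,9]: before
#6 [10,11]: before
#7 [12,14]: before
#8 [15,16]: before
#9 [17,18]: before

none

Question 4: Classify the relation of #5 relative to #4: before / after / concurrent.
#5 spans [8,9], #4 spans [6,7]
resp(#4)=7 < inv(#5)=8

after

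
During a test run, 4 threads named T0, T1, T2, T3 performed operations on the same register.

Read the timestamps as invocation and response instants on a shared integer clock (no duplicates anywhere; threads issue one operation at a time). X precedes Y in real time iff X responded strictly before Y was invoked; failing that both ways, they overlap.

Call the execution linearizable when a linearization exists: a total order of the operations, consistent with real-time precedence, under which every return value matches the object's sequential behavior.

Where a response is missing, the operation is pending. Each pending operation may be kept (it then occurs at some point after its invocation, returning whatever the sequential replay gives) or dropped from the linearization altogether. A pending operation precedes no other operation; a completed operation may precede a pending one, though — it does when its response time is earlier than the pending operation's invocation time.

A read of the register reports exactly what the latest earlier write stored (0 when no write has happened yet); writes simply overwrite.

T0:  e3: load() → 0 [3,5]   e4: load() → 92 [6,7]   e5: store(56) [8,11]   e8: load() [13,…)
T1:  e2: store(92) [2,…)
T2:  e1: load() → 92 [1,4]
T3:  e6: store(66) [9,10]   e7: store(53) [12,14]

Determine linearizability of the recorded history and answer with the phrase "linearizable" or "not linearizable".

witness order: e3, e2, e1, e4, e5, e6, e7
1. e3 load() → 0, leaving value 0
2. e2 store(92) (pending, included), leaving value 92
3. e1 load() → 92, leaving value 92
4. e4 load() → 92, leaving value 92
5. e5 store(56), leaving value 56
6. e6 store(66), leaving value 66
7. e7 store(53), leaving value 53

linearizable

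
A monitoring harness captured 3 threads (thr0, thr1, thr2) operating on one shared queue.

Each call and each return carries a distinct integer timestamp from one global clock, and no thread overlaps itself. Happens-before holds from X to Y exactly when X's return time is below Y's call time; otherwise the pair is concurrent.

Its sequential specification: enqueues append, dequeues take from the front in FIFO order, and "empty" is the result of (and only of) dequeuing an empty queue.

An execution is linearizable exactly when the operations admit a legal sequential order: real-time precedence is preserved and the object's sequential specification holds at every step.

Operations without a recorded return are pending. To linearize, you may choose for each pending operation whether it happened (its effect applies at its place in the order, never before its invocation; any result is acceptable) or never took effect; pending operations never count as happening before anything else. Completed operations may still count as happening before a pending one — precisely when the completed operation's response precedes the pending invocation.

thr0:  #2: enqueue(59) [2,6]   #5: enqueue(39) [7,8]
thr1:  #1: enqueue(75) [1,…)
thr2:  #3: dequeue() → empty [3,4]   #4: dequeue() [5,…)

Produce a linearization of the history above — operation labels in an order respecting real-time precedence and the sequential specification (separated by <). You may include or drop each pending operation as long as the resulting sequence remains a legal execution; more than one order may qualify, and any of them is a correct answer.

step 1: #3 dequeue() → empty — queue <>
step 2: #1 enqueue(75) (pending, included) — queue <75>
step 3: #2 enqueue(59) — queue <75,59>
step 4: #4 dequeue() (pending, included) — queue <59>
step 5: #5 enqueue(39) — queue <59,39>

#3 < #1 < #2 < #4 < #5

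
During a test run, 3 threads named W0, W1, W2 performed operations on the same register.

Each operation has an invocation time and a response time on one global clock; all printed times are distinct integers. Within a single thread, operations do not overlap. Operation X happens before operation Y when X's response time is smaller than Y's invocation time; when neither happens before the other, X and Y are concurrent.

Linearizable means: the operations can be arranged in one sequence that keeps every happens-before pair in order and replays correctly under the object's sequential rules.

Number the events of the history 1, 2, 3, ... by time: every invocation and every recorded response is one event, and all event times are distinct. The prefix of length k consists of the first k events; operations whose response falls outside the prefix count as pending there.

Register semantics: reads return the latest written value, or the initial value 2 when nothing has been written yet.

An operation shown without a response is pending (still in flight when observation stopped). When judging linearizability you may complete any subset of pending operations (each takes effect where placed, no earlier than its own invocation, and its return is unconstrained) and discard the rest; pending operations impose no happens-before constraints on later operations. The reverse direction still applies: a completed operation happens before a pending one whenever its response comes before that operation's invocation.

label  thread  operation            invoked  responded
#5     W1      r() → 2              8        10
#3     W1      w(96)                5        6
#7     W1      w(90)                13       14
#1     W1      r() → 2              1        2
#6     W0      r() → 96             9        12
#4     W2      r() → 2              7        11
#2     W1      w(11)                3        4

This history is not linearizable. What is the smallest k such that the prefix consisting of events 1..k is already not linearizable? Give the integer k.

10

events 1..9 are linearizable, e.g. via #1, #2, #3:
step 1: #1 r() → 2 — value 2
step 2: #2 w(11) — value 11
step 3: #3 w(96) — value 96
with event 10 included (#5 responding at time 10), all real-time-consistent orders fail
every completion of the 2 pending operations (#4, #6) was checked; none linearizes
take #1, #2, #3, #5 (pending dropped): step 4 already fails, because #5 r() → 2 cannot occur there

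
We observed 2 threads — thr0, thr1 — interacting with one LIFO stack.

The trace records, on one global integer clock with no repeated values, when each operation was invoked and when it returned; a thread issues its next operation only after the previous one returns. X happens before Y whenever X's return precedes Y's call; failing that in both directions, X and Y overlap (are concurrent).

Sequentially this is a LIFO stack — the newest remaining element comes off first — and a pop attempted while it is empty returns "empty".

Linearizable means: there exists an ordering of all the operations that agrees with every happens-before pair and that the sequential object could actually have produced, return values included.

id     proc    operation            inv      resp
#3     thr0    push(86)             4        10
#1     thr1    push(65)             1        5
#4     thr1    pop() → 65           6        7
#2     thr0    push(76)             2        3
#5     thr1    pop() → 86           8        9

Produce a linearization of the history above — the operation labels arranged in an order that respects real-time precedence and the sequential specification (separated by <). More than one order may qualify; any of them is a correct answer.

#2 < #1 < #4 < #3 < #5

after step 1 (#2 push(76)): stack <76>
after step 2 (#1 push(65)): stack <76,65>
after step 3 (#4 pop() → 65): stack <76>
after step 4 (#3 push(86)): stack <76,86>
after step 5 (#5 pop() → 86): stack <76>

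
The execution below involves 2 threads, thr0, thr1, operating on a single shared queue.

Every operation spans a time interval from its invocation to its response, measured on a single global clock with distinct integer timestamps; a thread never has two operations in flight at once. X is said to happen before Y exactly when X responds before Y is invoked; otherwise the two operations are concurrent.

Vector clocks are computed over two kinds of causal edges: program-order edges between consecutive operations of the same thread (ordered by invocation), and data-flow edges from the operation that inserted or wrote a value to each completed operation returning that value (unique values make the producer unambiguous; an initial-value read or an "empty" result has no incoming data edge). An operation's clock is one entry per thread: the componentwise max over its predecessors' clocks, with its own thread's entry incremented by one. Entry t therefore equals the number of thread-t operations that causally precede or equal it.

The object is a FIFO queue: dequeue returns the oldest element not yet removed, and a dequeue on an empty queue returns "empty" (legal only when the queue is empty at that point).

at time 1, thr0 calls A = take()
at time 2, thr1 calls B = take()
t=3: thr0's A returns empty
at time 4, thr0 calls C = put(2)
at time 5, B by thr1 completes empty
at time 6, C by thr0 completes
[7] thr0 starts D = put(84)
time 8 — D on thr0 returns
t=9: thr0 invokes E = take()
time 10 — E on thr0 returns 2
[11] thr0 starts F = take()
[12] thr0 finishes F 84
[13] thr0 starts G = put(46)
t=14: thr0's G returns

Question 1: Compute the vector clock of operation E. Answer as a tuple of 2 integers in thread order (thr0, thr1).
Answer: (4, 0)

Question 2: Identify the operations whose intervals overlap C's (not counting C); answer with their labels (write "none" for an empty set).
Answer: B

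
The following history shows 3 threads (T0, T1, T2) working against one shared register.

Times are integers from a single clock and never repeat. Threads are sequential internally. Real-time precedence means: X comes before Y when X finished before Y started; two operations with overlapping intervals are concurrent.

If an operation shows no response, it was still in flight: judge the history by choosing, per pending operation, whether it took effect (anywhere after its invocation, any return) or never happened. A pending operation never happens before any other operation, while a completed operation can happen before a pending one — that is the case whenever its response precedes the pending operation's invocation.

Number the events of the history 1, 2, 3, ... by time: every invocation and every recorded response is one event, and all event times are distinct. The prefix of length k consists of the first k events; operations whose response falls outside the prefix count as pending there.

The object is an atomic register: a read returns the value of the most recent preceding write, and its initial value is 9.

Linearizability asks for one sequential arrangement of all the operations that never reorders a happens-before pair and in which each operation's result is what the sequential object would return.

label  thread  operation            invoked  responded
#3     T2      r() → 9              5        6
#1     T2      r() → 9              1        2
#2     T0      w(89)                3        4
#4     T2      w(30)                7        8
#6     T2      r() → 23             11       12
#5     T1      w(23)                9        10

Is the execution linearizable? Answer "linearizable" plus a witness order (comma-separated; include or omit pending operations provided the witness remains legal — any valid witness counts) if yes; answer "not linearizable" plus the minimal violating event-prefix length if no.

not linearizable — minimal violating prefix: 6 events

already the first 6 events (up to #3's response at time 6) admit no linearization; the first 5 still do
a single order respects real time; the 3 completed register operations fail replay along it
take #1, #2, #3: step 3 already fails, because #3 r() → 9 cannot occur there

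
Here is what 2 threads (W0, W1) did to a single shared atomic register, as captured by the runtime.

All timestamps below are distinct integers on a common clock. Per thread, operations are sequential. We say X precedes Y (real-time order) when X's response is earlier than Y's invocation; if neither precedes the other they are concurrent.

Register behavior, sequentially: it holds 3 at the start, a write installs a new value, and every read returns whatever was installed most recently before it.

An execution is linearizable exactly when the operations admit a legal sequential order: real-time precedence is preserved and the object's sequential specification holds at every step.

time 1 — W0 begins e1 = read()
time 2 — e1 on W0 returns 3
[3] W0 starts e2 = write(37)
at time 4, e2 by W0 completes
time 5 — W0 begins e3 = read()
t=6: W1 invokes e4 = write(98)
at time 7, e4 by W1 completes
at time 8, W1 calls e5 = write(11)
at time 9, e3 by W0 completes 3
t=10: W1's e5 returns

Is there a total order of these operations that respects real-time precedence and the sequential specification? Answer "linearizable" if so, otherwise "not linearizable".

prefix check: 1..8 passes, 1..9 fails once e3's time-9 response joins
the 4 completed operations admit 2 real-time orders; each fails the atomic register replay
no completion choice of the 1 pending operation (e5) rescues it — every subset was tried
take e1, e2, e3, e4 (pending dropped): step 3 already fails, because e3 read() → 3 cannot occur there
take e1, e2, e4, e3 (pending dropped): step 4 already fails, because e3 read() → 3 cannot occur there

not linearizable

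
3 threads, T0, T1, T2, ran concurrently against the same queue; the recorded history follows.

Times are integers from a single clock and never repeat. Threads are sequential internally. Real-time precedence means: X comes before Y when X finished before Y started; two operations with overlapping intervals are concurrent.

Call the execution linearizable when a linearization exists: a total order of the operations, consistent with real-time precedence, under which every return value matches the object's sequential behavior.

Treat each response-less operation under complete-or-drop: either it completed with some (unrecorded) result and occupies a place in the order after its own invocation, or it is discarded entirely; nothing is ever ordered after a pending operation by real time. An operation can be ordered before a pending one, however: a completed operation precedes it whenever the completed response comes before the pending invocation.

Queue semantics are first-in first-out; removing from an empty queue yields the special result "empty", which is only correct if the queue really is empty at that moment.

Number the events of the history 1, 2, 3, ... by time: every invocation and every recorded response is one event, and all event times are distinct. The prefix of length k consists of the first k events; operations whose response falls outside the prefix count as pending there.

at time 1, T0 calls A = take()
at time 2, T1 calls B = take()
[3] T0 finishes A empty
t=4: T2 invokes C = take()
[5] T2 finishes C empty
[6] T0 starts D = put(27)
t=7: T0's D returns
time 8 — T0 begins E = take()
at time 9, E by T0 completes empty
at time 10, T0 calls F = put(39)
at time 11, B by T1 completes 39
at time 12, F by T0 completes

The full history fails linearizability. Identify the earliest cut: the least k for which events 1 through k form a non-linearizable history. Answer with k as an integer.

11

events 1..10 are linearizable; a witness order is A, C, D, B, E:
step 1: A take() → empty — queue <>
step 2: C take() → empty — queue <>
step 3: D put(27) — queue <27>
step 4: B take() (pending, included) — queue <>
step 5: E take() → empty — queue <>
include event 11 — B responding at 11 — and every candidate order breaks
every completion of the 1 pending operation (F) was checked; none linearizes
one such order, A, B, C, D, E (pending dropped), breaks at step 2 where B take() → 39 is illegal
one such order, A, C, B, D, E (pending dropped), breaks at step 3 where B take() → 39 is illegal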